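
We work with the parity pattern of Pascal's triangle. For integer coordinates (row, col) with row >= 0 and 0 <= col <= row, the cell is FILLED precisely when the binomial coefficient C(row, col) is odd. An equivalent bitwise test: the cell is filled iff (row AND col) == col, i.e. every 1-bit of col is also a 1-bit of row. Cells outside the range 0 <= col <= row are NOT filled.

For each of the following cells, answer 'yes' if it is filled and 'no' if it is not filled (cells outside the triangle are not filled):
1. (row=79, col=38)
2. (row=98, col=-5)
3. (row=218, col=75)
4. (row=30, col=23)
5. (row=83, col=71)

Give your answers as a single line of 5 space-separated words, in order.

(79,38): row=0b1001111, col=0b100110, row AND col = 0b110 = 6; 6 != 38 -> empty
(98,-5): col outside [0, 98] -> not filled
(218,75): row=0b11011010, col=0b1001011, row AND col = 0b1001010 = 74; 74 != 75 -> empty
(30,23): row=0b11110, col=0b10111, row AND col = 0b10110 = 22; 22 != 23 -> empty
(83,71): row=0b1010011, col=0b1000111, row AND col = 0b1000011 = 67; 67 != 71 -> empty

Answer: no no no no no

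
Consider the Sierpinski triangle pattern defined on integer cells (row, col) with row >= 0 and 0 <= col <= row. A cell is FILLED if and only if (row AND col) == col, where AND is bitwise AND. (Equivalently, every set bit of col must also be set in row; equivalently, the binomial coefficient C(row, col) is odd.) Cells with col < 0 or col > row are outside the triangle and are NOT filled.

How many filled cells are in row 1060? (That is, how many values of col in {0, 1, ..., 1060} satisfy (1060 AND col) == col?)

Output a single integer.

Answer: 8

Derivation:
1060 in binary = 10000100100
popcount(1060) = number of 1-bits in 10000100100 = 3
A col c satisfies (1060 AND c) == c iff every set bit of c is also set in 1060; each of the 3 set bits of 1060 can independently be on or off in c.
count = 2^3 = 8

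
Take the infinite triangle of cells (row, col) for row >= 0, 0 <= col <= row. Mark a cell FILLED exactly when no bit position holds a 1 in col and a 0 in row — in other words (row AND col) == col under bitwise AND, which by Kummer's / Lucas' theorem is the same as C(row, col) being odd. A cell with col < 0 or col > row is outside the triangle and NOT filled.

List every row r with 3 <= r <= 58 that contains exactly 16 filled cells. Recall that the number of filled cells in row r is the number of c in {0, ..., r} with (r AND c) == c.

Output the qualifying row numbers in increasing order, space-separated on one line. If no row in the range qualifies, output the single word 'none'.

Row r has 2^popcount(r) filled cells, so we need popcount(r) = log2(16) = 4.
Scan r = 3..58 and keep those with exactly 4 one-bits:
r=3=11 popcount=2 -> skip
r=4=100 popcount=1 -> skip
r=5=101 popcount=2 -> skip
r=6=110 popcount=2 -> skip
r=7=111 popcount=3 -> skip
r=8=1000 popcount=1 -> skip
r=9=1001 popcount=2 -> skip
r=10=1010 popcount=2 -> skip
r=11=1011 popcount=3 -> skip
r=12=1100 popcount=2 -> skip
r=13=1101 popcount=3 -> skip
r=14=1110 popcount=3 -> skip
r=15=1111 popcount=4 -> KEEP
r=16=10000 popcount=1 -> skip
r=17=10001 popcount=2 -> skip
r=18=10010 popcount=2 -> skip
r=19=10011 popcount=3 -> skip
r=20=10100 popcount=2 -> skip
r=21=10101 popcount=3 -> skip
r=22=10110 popcount=3 -> skip
r=23=10111 popcount=4 -> KEEP
r=24=11000 popcount=2 -> skip
r=25=11001 popcount=3 -> skip
r=26=11010 popcount=3 -> skip
r=27=11011 popcount=4 -> KEEP
r=28=11100 popcount=3 -> skip
r=29=11101 popcount=4 -> KEEP
r=30=11110 popcount=4 -> KEEP
r=31=11111 popcount=5 -> skip
r=32=100000 popcount=1 -> skip
r=33=100001 popcount=2 -> skip
r=34=100010 popcount=2 -> skip
r=35=100011 popcount=3 -> skip
r=36=100100 popcount=2 -> skip
r=37=100101 popcount=3 -> skip
r=38=100110 popcount=3 -> skip
r=39=100111 popcount=4 -> KEEP
r=40=101000 popcount=2 -> skip
r=41=101001 popcount=3 -> skip
r=42=101010 popcount=3 -> skip
r=43=101011 popcount=4 -> KEEP
r=44=101100 popcount=3 -> skip
r=45=101101 popcount=4 -> KEEP
r=46=101110 popcount=4 -> KEEP
r=47=101111 popcount=5 -> skip
r=48=110000 popcount=2 -> skip
r=49=110001 popcount=3 -> skip
r=50=110010 popcount=3 -> skip
r=51=110011 popcount=4 -> KEEP
r=52=110100 popcount=3 -> skip
r=53=110101 popcount=4 -> KEEP
r=54=110110 popcount=4 -> KEEP
r=55=110111 popcount=5 -> skip
r=56=111000 popcount=3 -> skip
r=57=111001 popcount=4 -> KEEP
r=58=111010 popcount=4 -> KEEP
Kept rows: 15 23 27 29 30 39 43 45 46 51 53 54 57 58

Answer: 15 23 27 29 30 39 43 45 46 51 53 54 57 58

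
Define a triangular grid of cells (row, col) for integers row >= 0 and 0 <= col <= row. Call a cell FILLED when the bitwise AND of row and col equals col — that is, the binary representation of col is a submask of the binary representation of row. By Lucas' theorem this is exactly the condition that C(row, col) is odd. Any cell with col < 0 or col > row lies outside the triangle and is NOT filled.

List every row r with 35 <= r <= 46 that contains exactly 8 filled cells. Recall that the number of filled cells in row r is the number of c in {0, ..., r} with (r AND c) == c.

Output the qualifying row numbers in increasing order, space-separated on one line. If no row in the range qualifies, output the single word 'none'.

Answer: 35 37 38 41 42 44

Derivation:
Row r has 2^popcount(r) filled cells, so we need popcount(r) = log2(8) = 3.
Scan r = 35..46 and keep those with exactly 3 one-bits:
r=35=100011 popcount=3 -> KEEP
r=36=100100 popcount=2 -> skip
r=37=100101 popcount=3 -> KEEP
r=38=100110 popcount=3 -> KEEP
r=39=100111 popcount=4 -> skip
r=40=101000 popcount=2 -> skip
r=41=101001 popcount=3 -> KEEP
r=42=101010 popcount=3 -> KEEP
r=43=101011 popcount=4 -> skip
r=44=101100 popcount=3 -> KEEP
r=45=101101 popcount=4 -> skip
r=46=101110 popcount=4 -> skip
Kept rows: 35 37 38 41 42 44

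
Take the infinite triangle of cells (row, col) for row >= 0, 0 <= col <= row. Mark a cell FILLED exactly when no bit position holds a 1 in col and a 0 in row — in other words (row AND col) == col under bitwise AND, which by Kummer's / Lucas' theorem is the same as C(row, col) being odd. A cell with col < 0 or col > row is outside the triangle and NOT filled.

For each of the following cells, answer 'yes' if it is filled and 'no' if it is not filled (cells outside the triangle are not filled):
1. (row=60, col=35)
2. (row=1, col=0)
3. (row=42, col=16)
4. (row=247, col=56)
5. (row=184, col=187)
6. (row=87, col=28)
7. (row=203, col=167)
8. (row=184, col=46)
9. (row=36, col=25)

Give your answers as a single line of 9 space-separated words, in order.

Answer: no yes no no no no no no no

Derivation:
(60,35): row=0b111100, col=0b100011, row AND col = 0b100000 = 32; 32 != 35 -> empty
(1,0): row=0b1, col=0b0, row AND col = 0b0 = 0; 0 == 0 -> filled
(42,16): row=0b101010, col=0b10000, row AND col = 0b0 = 0; 0 != 16 -> empty
(247,56): row=0b11110111, col=0b111000, row AND col = 0b110000 = 48; 48 != 56 -> empty
(184,187): col outside [0, 184] -> not filled
(87,28): row=0b1010111, col=0b11100, row AND col = 0b10100 = 20; 20 != 28 -> empty
(203,167): row=0b11001011, col=0b10100111, row AND col = 0b10000011 = 131; 131 != 167 -> empty
(184,46): row=0b10111000, col=0b101110, row AND col = 0b101000 = 40; 40 != 46 -> empty
(36,25): row=0b100100, col=0b11001, row AND col = 0b0 = 0; 0 != 25 -> empty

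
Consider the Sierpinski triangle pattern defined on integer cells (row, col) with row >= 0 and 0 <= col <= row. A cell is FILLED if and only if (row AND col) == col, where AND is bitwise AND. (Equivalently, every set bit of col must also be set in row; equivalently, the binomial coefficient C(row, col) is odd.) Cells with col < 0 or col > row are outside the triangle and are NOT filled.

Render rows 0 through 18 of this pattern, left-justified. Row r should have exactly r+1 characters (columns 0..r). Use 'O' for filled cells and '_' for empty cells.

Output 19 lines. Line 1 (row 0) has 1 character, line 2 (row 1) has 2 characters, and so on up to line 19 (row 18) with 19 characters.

r0=0: O
r1=1: OO
r2=10: O_O
r3=11: OOOO
r4=100: O___O
r5=101: OO__OO
r6=110: O_O_O_O
r7=111: OOOOOOOO
r8=1000: O_______O
r9=1001: OO______OO
r10=1010: O_O_____O_O
r11=1011: OOOO____OOOO
r12=1100: O___O___O___O
r13=1101: OO__OO__OO__OO
r14=1110: O_O_O_O_O_O_O_O
r15=1111: OOOOOOOOOOOOOOOO
r16=10000: O_______________O
r17=10001: OO______________OO
r18=10010: O_O_____________O_O

Answer: O
OO
O_O
OOOO
O___O
OO__OO
O_O_O_O
OOOOOOOO
O_______O
OO______OO
O_O_____O_O
OOOO____OOOO
O___O___O___O
OO__OO__OO__OO
O_O_O_O_O_O_O_O
OOOOOOOOOOOOOOOO
O_______________O
OO______________OO
O_O_____________O_O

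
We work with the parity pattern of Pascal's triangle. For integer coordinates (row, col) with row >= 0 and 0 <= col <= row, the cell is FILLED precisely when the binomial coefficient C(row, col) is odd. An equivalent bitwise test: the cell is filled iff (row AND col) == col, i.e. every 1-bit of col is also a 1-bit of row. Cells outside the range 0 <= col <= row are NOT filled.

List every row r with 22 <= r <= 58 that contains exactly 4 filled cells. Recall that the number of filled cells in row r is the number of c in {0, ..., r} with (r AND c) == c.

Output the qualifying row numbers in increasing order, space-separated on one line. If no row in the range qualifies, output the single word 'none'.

Row r has 2^popcount(r) filled cells, so we need popcount(r) = log2(4) = 2.
Scan r = 22..58 and keep those with exactly 2 one-bits:
r=22=10110 popcount=3 -> skip
r=23=10111 popcount=4 -> skip
r=24=11000 popcount=2 -> KEEP
r=25=11001 popcount=3 -> skip
r=26=11010 popcount=3 -> skip
r=27=11011 popcount=4 -> skip
r=28=11100 popcount=3 -> skip
r=29=11101 popcount=4 -> skip
r=30=11110 popcount=4 -> skip
r=31=11111 popcount=5 -> skip
r=32=100000 popcount=1 -> skip
r=33=100001 popcount=2 -> KEEP
r=34=100010 popcount=2 -> KEEP
r=35=100011 popcount=3 -> skip
r=36=100100 popcount=2 -> KEEP
r=37=100101 popcount=3 -> skip
r=38=100110 popcount=3 -> skip
r=39=100111 popcount=4 -> skip
r=40=101000 popcount=2 -> KEEP
r=41=101001 popcount=3 -> skip
r=42=101010 popcount=3 -> skip
r=43=101011 popcount=4 -> skip
r=44=101100 popcount=3 -> skip
r=45=101101 popcount=4 -> skip
r=46=101110 popcount=4 -> skip
r=47=101111 popcount=5 -> skip
r=48=110000 popcount=2 -> KEEP
r=49=110001 popcount=3 -> skip
r=50=110010 popcount=3 -> skip
r=51=110011 popcount=4 -> skip
r=52=110100 popcount=3 -> skip
r=53=110101 popcount=4 -> skip
r=54=110110 popcount=4 -> skip
r=55=110111 popcount=5 -> skip
r=56=111000 popcount=3 -> skip
r=57=111001 popcount=4 -> skip
r=58=111010 popcount=4 -> skip
Kept rows: 24 33 34 36 40 48

Answer: 24 33 34 36 40 48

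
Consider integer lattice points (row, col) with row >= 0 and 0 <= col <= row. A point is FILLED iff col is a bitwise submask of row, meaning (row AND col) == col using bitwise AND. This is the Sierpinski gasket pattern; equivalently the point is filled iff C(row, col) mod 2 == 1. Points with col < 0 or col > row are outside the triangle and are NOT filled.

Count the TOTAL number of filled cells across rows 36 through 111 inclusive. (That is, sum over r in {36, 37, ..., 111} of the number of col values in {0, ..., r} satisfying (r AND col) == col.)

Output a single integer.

r36=100100 pc2: +4 =4
r37=100101 pc3: +8 =12
r38=100110 pc3: +8 =20
r39=100111 pc4: +16 =36
r40=101000 pc2: +4 =40
r41=101001 pc3: +8 =48
r42=101010 pc3: +8 =56
r43=101011 pc4: +16 =72
r44=101100 pc3: +8 =80
r45=101101 pc4: +16 =96
r46=101110 pc4: +16 =112
r47=101111 pc5: +32 =144
r48=110000 pc2: +4 =148
r49=110001 pc3: +8 =156
r50=110010 pc3: +8 =164
r51=110011 pc4: +16 =180
r52=110100 pc3: +8 =188
r53=110101 pc4: +16 =204
r54=110110 pc4: +16 =220
r55=110111 pc5: +32 =252
r56=111000 pc3: +8 =260
r57=111001 pc4: +16 =276
r58=111010 pc4: +16 =292
r59=111011 pc5: +32 =324
r60=111100 pc4: +16 =340
r61=111101 pc5: +32 =372
r62=111110 pc5: +32 =404
r63=111111 pc6: +64 =468
r64=1000000 pc1: +2 =470
r65=1000001 pc2: +4 =474
r66=1000010 pc2: +4 =478
r67=1000011 pc3: +8 =486
r68=1000100 pc2: +4 =490
r69=1000101 pc3: +8 =498
r70=1000110 pc3: +8 =506
r71=1000111 pc4: +16 =522
r72=1001000 pc2: +4 =526
r73=1001001 pc3: +8 =534
r74=1001010 pc3: +8 =542
r75=1001011 pc4: +16 =558
r76=1001100 pc3: +8 =566
r77=1001101 pc4: +16 =582
r78=1001110 pc4: +16 =598
r79=1001111 pc5: +32 =630
r80=1010000 pc2: +4 =634
r81=1010001 pc3: +8 =642
r82=1010010 pc3: +8 =650
r83=1010011 pc4: +16 =666
r84=1010100 pc3: +8 =674
r85=1010101 pc4: +16 =690
r86=1010110 pc4: +16 =706
r87=1010111 pc5: +32 =738
r88=1011000 pc3: +8 =746
r89=1011001 pc4: +16 =762
r90=1011010 pc4: +16 =778
r91=1011011 pc5: +32 =810
r92=1011100 pc4: +16 =826
r93=1011101 pc5: +32 =858
r94=1011110 pc5: +32 =890
r95=1011111 pc6: +64 =954
r96=1100000 pc2: +4 =958
r97=1100001 pc3: +8 =966
r98=1100010 pc3: +8 =974
r99=1100011 pc4: +16 =990
r100=1100100 pc3: +8 =998
r101=1100101 pc4: +16 =1014
r102=1100110 pc4: +16 =1030
r103=1100111 pc5: +32 =1062
r104=1101000 pc3: +8 =1070
r105=1101001 pc4: +16 =1086
r106=1101010 pc4: +16 =1102
r107=1101011 pc5: +32 =1134
r108=1101100 pc4: +16 =1150
r109=1101101 pc5: +32 =1182
r110=1101110 pc5: +32 =1214
r111=1101111 pc6: +64 =1278

Answer: 1278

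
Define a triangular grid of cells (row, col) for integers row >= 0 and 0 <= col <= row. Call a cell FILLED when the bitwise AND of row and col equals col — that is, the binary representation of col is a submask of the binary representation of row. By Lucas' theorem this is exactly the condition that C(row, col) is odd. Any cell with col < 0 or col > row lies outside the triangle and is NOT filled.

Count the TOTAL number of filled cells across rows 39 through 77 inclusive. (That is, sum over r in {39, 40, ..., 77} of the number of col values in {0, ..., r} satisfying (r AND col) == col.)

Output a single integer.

Answer: 562

Derivation:
r39=100111 pc4: +16 =16
r40=101000 pc2: +4 =20
r41=101001 pc3: +8 =28
r42=101010 pc3: +8 =36
r43=101011 pc4: +16 =52
r44=101100 pc3: +8 =60
r45=101101 pc4: +16 =76
r46=101110 pc4: +16 =92
r47=101111 pc5: +32 =124
r48=110000 pc2: +4 =128
r49=110001 pc3: +8 =136
r50=110010 pc3: +8 =144
r51=110011 pc4: +16 =160
r52=110100 pc3: +8 =168
r53=110101 pc4: +16 =184
r54=110110 pc4: +16 =200
r55=110111 pc5: +32 =232
r56=111000 pc3: +8 =240
r57=111001 pc4: +16 =256
r58=111010 pc4: +16 =272
r59=111011 pc5: +32 =304
r60=111100 pc4: +16 =320
r61=111101 pc5: +32 =352
r62=111110 pc5: +32 =384
r63=111111 pc6: +64 =448
r64=1000000 pc1: +2 =450
r65=1000001 pc2: +4 =454
r66=1000010 pc2: +4 =458
r67=1000011 pc3: +8 =466
r68=1000100 pc2: +4 =470
r69=1000101 pc3: +8 =478
r70=1000110 pc3: +8 =486
r71=1000111 pc4: +16 =502
r72=1001000 pc2: +4 =506
r73=1001001 pc3: +8 =514
r74=1001010 pc3: +8 =522
r75=1001011 pc4: +16 =538
r76=1001100 pc3: +8 =546
r77=1001101 pc4: +16 =562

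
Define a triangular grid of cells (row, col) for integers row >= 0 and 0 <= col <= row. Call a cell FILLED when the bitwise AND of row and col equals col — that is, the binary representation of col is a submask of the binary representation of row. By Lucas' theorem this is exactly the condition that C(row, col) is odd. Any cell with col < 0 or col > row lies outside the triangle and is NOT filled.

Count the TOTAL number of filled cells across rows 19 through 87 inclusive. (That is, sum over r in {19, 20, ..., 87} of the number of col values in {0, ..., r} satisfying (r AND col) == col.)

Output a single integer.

r19=10011 pc3: +8 =8
r20=10100 pc2: +4 =12
r21=10101 pc3: +8 =20
r22=10110 pc3: +8 =28
r23=10111 pc4: +16 =44
r24=11000 pc2: +4 =48
r25=11001 pc3: +8 =56
r26=11010 pc3: +8 =64
r27=11011 pc4: +16 =80
r28=11100 pc3: +8 =88
r29=11101 pc4: +16 =104
r30=11110 pc4: +16 =120
r31=11111 pc5: +32 =152
r32=100000 pc1: +2 =154
r33=100001 pc2: +4 =158
r34=100010 pc2: +4 =162
r35=100011 pc3: +8 =170
r36=100100 pc2: +4 =174
r37=100101 pc3: +8 =182
r38=100110 pc3: +8 =190
r39=100111 pc4: +16 =206
r40=101000 pc2: +4 =210
r41=101001 pc3: +8 =218
r42=101010 pc3: +8 =226
r43=101011 pc4: +16 =242
r44=101100 pc3: +8 =250
r45=101101 pc4: +16 =266
r46=101110 pc4: +16 =282
r47=101111 pc5: +32 =314
r48=110000 pc2: +4 =318
r49=110001 pc3: +8 =326
r50=110010 pc3: +8 =334
r51=110011 pc4: +16 =350
r52=110100 pc3: +8 =358
r53=110101 pc4: +16 =374
r54=110110 pc4: +16 =390
r55=110111 pc5: +32 =422
r56=111000 pc3: +8 =430
r57=111001 pc4: +16 =446
r58=111010 pc4: +16 =462
r59=111011 pc5: +32 =494
r60=111100 pc4: +16 =510
r61=111101 pc5: +32 =542
r62=111110 pc5: +32 =574
r63=111111 pc6: +64 =638
r64=1000000 pc1: +2 =640
r65=1000001 pc2: +4 =644
r66=1000010 pc2: +4 =648
r67=1000011 pc3: +8 =656
r68=1000100 pc2: +4 =660
r69=1000101 pc3: +8 =668
r70=1000110 pc3: +8 =676
r71=1000111 pc4: +16 =692
r72=1001000 pc2: +4 =696
r73=1001001 pc3: +8 =704
r74=1001010 pc3: +8 =712
r75=1001011 pc4: +16 =728
r76=1001100 pc3: +8 =736
r77=1001101 pc4: +16 =752
r78=1001110 pc4: +16 =768
r79=1001111 pc5: +32 =800
r80=1010000 pc2: +4 =804
r81=1010001 pc3: +8 =812
r82=1010010 pc3: +8 =820
r83=1010011 pc4: +16 =836
r84=1010100 pc3: +8 =844
r85=1010101 pc4: +16 =860
r86=1010110 pc4: +16 =876
r87=1010111 pc5: +32 =908

Answer: 908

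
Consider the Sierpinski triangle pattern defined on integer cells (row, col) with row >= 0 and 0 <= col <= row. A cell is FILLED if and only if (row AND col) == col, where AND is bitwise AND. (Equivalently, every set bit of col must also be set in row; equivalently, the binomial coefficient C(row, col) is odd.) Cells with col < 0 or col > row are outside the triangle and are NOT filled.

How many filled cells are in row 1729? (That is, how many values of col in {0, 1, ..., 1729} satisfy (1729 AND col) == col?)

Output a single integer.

1729 in binary = 11011000001
popcount(1729) = number of 1-bits in 11011000001 = 5
A col c satisfies (1729 AND c) == c iff every set bit of c is also set in 1729; each of the 5 set bits of 1729 can independently be on or off in c.
count = 2^5 = 32

Answer: 32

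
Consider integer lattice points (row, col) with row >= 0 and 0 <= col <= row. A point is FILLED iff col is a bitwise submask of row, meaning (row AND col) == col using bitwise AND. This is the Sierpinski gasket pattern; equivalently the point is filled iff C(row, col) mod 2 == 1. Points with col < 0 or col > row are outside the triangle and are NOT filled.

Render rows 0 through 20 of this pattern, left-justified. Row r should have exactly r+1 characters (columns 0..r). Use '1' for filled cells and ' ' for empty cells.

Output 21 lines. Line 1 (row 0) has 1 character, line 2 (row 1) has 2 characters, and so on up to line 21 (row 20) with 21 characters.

Answer: 1
11
1 1
1111
1   1
11  11
1 1 1 1
11111111
1       1
11      11
1 1     1 1
1111    1111
1   1   1   1
11  11  11  11
1 1 1 1 1 1 1 1
1111111111111111
1               1
11              11
1 1             1 1
1111            1111
1   1           1   1

Derivation:
r0=0: 1
r1=1: 11
r2=10: 1 1
r3=11: 1111
r4=100: 1   1
r5=101: 11  11
r6=110: 1 1 1 1
r7=111: 11111111
r8=1000: 1       1
r9=1001: 11      11
r10=1010: 1 1     1 1
r11=1011: 1111    1111
r12=1100: 1   1   1   1
r13=1101: 11  11  11  11
r14=1110: 1 1 1 1 1 1 1 1
r15=1111: 1111111111111111
r16=10000: 1               1
r17=10001: 11              11
r18=10010: 1 1             1 1
r19=10011: 1111            1111
r20=10100: 1   1           1   1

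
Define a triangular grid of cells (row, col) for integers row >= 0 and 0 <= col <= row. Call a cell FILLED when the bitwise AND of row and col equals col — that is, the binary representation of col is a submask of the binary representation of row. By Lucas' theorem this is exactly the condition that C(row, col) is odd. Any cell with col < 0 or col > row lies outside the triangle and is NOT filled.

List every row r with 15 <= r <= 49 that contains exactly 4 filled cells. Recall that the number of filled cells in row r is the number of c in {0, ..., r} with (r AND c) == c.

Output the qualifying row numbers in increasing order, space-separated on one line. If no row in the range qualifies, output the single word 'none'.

Row r has 2^popcount(r) filled cells, so we need popcount(r) = log2(4) = 2.
Scan r = 15..49 and keep those with exactly 2 one-bits:
r=15=1111 popcount=4 -> skip
r=16=10000 popcount=1 -> skip
r=17=10001 popcount=2 -> KEEP
r=18=10010 popcount=2 -> KEEP
r=19=10011 popcount=3 -> skip
r=20=10100 popcount=2 -> KEEP
r=21=10101 popcount=3 -> skip
r=22=10110 popcount=3 -> skip
r=23=10111 popcount=4 -> skip
r=24=11000 popcount=2 -> KEEP
r=25=11001 popcount=3 -> skip
r=26=11010 popcount=3 -> skip
r=27=11011 popcount=4 -> skip
r=28=11100 popcount=3 -> skip
r=29=11101 popcount=4 -> skip
r=30=11110 popcount=4 -> skip
r=31=11111 popcount=5 -> skip
r=32=100000 popcount=1 -> skip
r=33=100001 popcount=2 -> KEEP
r=34=100010 popcount=2 -> KEEP
r=35=100011 popcount=3 -> skip
r=36=100100 popcount=2 -> KEEP
r=37=100101 popcount=3 -> skip
r=38=100110 popcount=3 -> skip
r=39=100111 popcount=4 -> skip
r=40=101000 popcount=2 -> KEEP
r=41=101001 popcount=3 -> skip
r=42=101010 popcount=3 -> skip
r=43=101011 popcount=4 -> skip
r=44=101100 popcount=3 -> skip
r=45=101101 popcount=4 -> skip
r=46=101110 popcount=4 -> skip
r=47=101111 popcount=5 -> skip
r=48=110000 popcount=2 -> KEEP
r=49=110001 popcount=3 -> skip
Kept rows: 17 18 20 24 33 34 36 40 48

Answer: 17 18 20 24 33 34 36 40 48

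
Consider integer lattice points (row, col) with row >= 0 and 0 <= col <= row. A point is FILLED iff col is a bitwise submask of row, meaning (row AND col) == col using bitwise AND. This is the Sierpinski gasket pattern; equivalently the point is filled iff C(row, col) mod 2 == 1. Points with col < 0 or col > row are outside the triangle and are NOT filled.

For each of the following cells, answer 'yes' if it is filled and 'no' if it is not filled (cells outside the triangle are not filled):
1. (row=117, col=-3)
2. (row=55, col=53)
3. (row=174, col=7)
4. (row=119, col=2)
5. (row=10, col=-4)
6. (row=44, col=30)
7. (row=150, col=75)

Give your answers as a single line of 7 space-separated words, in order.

(117,-3): col outside [0, 117] -> not filled
(55,53): row=0b110111, col=0b110101, row AND col = 0b110101 = 53; 53 == 53 -> filled
(174,7): row=0b10101110, col=0b111, row AND col = 0b110 = 6; 6 != 7 -> empty
(119,2): row=0b1110111, col=0b10, row AND col = 0b10 = 2; 2 == 2 -> filled
(10,-4): col outside [0, 10] -> not filled
(44,30): row=0b101100, col=0b11110, row AND col = 0b1100 = 12; 12 != 30 -> empty
(150,75): row=0b10010110, col=0b1001011, row AND col = 0b10 = 2; 2 != 75 -> empty

Answer: no yes no yes no no no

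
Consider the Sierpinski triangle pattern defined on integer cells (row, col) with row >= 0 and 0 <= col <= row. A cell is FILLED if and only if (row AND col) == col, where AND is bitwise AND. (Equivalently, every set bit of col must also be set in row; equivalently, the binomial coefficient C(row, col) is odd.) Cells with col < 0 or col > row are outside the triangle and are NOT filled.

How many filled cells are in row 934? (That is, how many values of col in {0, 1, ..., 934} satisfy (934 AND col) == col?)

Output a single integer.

Answer: 64

Derivation:
934 in binary = 1110100110
popcount(934) = number of 1-bits in 1110100110 = 6
A col c satisfies (934 AND c) == c iff every set bit of c is also set in 934; each of the 6 set bits of 934 can independently be on or off in c.
count = 2^6 = 64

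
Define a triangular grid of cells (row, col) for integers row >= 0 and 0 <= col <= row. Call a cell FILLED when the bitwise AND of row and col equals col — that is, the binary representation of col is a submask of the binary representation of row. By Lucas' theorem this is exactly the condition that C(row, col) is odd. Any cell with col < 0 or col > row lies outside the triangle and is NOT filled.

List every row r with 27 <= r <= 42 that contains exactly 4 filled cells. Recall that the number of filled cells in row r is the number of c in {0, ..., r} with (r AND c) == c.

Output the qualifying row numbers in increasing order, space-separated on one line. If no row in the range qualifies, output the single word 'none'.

Answer: 33 34 36 40

Derivation:
Row r has 2^popcount(r) filled cells, so we need popcount(r) = log2(4) = 2.
Scan r = 27..42 and keep those with exactly 2 one-bits:
r=27=11011 popcount=4 -> skip
r=28=11100 popcount=3 -> skip
r=29=11101 popcount=4 -> skip
r=30=11110 popcount=4 -> skip
r=31=11111 popcount=5 -> skip
r=32=100000 popcount=1 -> skip
r=33=100001 popcount=2 -> KEEP
r=34=100010 popcount=2 -> KEEP
r=35=100011 popcount=3 -> skip
r=36=100100 popcount=2 -> KEEP
r=37=100101 popcount=3 -> skip
r=38=100110 popcount=3 -> skip
r=39=100111 popcount=4 -> skip
r=40=101000 popcount=2 -> KEEP
r=41=101001 popcount=3 -> skip
r=42=101010 popcount=3 -> skip
Kept rows: 33 34 36 40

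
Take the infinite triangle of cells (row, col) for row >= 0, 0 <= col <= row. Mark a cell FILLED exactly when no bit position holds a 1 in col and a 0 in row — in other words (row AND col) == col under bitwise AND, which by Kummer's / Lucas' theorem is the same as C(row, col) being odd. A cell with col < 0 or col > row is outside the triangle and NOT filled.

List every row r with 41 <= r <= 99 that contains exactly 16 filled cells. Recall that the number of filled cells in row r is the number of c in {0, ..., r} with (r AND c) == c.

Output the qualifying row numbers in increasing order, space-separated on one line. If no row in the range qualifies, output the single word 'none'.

Row r has 2^popcount(r) filled cells, so we need popcount(r) = log2(16) = 4.
Scan r = 41..99 and keep those with exactly 4 one-bits:
r=41=101001 popcount=3 -> skip
r=42=101010 popcount=3 -> skip
r=43=101011 popcount=4 -> KEEP
r=44=101100 popcount=3 -> skip
r=45=101101 popcount=4 -> KEEP
r=46=101110 popcount=4 -> KEEP
r=47=101111 popcount=5 -> skip
r=48=110000 popcount=2 -> skip
r=49=110001 popcount=3 -> skip
r=50=110010 popcount=3 -> skip
r=51=110011 popcount=4 -> KEEP
r=52=110100 popcount=3 -> skip
r=53=110101 popcount=4 -> KEEP
r=54=110110 popcount=4 -> KEEP
r=55=110111 popcount=5 -> skip
r=56=111000 popcount=3 -> skip
r=57=111001 popcount=4 -> KEEP
r=58=111010 popcount=4 -> KEEP
r=59=111011 popcount=5 -> skip
r=60=111100 popcount=4 -> KEEP
r=61=111101 popcount=5 -> skip
r=62=111110 popcount=5 -> skip
r=63=111111 popcount=6 -> skip
r=64=1000000 popcount=1 -> skip
r=65=1000001 popcount=2 -> skip
r=66=1000010 popcount=2 -> skip
r=67=1000011 popcount=3 -> skip
r=68=1000100 popcount=2 -> skip
r=69=1000101 popcount=3 -> skip
r=70=1000110 popcount=3 -> skip
r=71=1000111 popcount=4 -> KEEP
r=72=1001000 popcount=2 -> skip
r=73=1001001 popcount=3 -> skip
r=74=1001010 popcount=3 -> skip
r=75=1001011 popcount=4 -> KEEP
r=76=1001100 popcount=3 -> skip
r=77=1001101 popcount=4 -> KEEP
r=78=1001110 popcount=4 -> KEEP
r=79=1001111 popcount=5 -> skip
r=80=1010000 popcount=2 -> skip
r=81=1010001 popcount=3 -> skip
r=82=1010010 popcount=3 -> skip
r=83=1010011 popcount=4 -> KEEP
r=84=1010100 popcount=3 -> skip
r=85=1010101 popcount=4 -> KEEP
r=86=1010110 popcount=4 -> KEEP
r=87=1010111 popcount=5 -> skip
r=88=1011000 popcount=3 -> skip
r=89=1011001 popcount=4 -> KEEP
r=90=1011010 popcount=4 -> KEEP
r=91=1011011 popcount=5 -> skip
r=92=1011100 popcount=4 -> KEEP
r=93=1011101 popcount=5 -> skip
r=94=1011110 popcount=5 -> skip
r=95=1011111 popcount=6 -> skip
r=96=1100000 popcount=2 -> skip
r=97=1100001 popcount=3 -> skip
r=98=1100010 popcount=3 -> skip
r=99=1100011 popcount=4 -> KEEP
Kept rows: 43 45 46 51 53 54 57 58 60 71 75 77 78 83 85 86 89 90 92 99

Answer: 43 45 46 51 53 54 57 58 60 71 75 77 78 83 85 86 89 90 92 99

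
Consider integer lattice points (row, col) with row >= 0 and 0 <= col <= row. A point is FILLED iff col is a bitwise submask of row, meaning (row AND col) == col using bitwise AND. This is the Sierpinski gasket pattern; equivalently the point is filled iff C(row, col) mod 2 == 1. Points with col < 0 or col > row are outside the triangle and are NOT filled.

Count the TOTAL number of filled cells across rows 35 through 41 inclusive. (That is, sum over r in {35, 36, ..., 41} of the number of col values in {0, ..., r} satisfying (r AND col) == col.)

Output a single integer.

Answer: 56

Derivation:
r35=100011 pc3: +8 =8
r36=100100 pc2: +4 =12
r37=100101 pc3: +8 =20
r38=100110 pc3: +8 =28
r39=100111 pc4: +16 =44
r40=101000 pc2: +4 =48
r41=101001 pc3: +8 =56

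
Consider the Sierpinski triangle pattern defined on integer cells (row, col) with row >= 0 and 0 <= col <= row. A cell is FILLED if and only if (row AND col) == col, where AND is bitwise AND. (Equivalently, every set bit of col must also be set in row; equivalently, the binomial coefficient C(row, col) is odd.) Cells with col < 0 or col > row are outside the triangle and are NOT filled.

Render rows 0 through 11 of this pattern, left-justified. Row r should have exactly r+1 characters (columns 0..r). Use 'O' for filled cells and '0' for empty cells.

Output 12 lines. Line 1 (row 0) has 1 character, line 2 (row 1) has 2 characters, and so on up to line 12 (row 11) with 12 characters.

r0=0: O
r1=1: OO
r2=10: O0O
r3=11: OOOO
r4=100: O000O
r5=101: OO00OO
r6=110: O0O0O0O
r7=111: OOOOOOOO
r8=1000: O0000000O
r9=1001: OO000000OO
r10=1010: O0O00000O0O
r11=1011: OOOO0000OOOO

Answer: O
OO
O0O
OOOO
O000O
OO00OO
O0O0O0O
OOOOOOOO
O0000000O
OO000000OO
O0O00000O0O
OOOO0000OOOO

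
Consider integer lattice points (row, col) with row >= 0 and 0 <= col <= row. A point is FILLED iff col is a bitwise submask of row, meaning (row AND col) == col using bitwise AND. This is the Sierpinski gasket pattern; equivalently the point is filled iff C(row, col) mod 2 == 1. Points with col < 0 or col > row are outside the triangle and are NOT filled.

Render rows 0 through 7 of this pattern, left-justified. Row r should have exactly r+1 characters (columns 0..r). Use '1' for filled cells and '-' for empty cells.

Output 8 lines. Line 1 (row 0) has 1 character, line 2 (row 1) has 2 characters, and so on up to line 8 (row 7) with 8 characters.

r0=0: 1
r1=1: 11
r2=10: 1-1
r3=11: 1111
r4=100: 1---1
r5=101: 11--11
r6=110: 1-1-1-1
r7=111: 11111111

Answer: 1
11
1-1
1111
1---1
11--11
1-1-1-1
11111111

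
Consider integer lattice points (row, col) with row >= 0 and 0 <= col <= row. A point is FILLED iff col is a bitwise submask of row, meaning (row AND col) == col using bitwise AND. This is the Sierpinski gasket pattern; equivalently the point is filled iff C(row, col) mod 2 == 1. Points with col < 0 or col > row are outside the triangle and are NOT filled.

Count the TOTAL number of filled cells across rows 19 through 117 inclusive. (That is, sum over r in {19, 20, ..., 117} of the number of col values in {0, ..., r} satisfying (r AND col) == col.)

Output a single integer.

r19=10011 pc3: +8 =8
r20=10100 pc2: +4 =12
r21=10101 pc3: +8 =20
r22=10110 pc3: +8 =28
r23=10111 pc4: +16 =44
r24=11000 pc2: +4 =48
r25=11001 pc3: +8 =56
r26=11010 pc3: +8 =64
r27=11011 pc4: +16 =80
r28=11100 pc3: +8 =88
r29=11101 pc4: +16 =104
r30=11110 pc4: +16 =120
r31=11111 pc5: +32 =152
r32=100000 pc1: +2 =154
r33=100001 pc2: +4 =158
r34=100010 pc2: +4 =162
r35=100011 pc3: +8 =170
r36=100100 pc2: +4 =174
r37=100101 pc3: +8 =182
r38=100110 pc3: +8 =190
r39=100111 pc4: +16 =206
r40=101000 pc2: +4 =210
r41=101001 pc3: +8 =218
r42=101010 pc3: +8 =226
r43=101011 pc4: +16 =242
r44=101100 pc3: +8 =250
r45=101101 pc4: +16 =266
r46=101110 pc4: +16 =282
r47=101111 pc5: +32 =314
r48=110000 pc2: +4 =318
r49=110001 pc3: +8 =326
r50=110010 pc3: +8 =334
r51=110011 pc4: +16 =350
r52=110100 pc3: +8 =358
r53=110101 pc4: +16 =374
r54=110110 pc4: +16 =390
r55=110111 pc5: +32 =422
r56=111000 pc3: +8 =430
r57=111001 pc4: +16 =446
r58=111010 pc4: +16 =462
r59=111011 pc5: +32 =494
r60=111100 pc4: +16 =510
r61=111101 pc5: +32 =542
r62=111110 pc5: +32 =574
r63=111111 pc6: +64 =638
r64=1000000 pc1: +2 =640
r65=1000001 pc2: +4 =644
r66=1000010 pc2: +4 =648
r67=1000011 pc3: +8 =656
r68=1000100 pc2: +4 =660
r69=1000101 pc3: +8 =668
r70=1000110 pc3: +8 =676
r71=1000111 pc4: +16 =692
r72=1001000 pc2: +4 =696
r73=1001001 pc3: +8 =704
r74=1001010 pc3: +8 =712
r75=1001011 pc4: +16 =728
r76=1001100 pc3: +8 =736
r77=1001101 pc4: +16 =752
r78=1001110 pc4: +16 =768
r79=1001111 pc5: +32 =800
r80=1010000 pc2: +4 =804
r81=1010001 pc3: +8 =812
r82=1010010 pc3: +8 =820
r83=1010011 pc4: +16 =836
r84=1010100 pc3: +8 =844
r85=1010101 pc4: +16 =860
r86=1010110 pc4: +16 =876
r87=1010111 pc5: +32 =908
r88=1011000 pc3: +8 =916
r89=1011001 pc4: +16 =932
r90=1011010 pc4: +16 =948
r91=1011011 pc5: +32 =980
r92=1011100 pc4: +16 =996
r93=1011101 pc5: +32 =1028
r94=1011110 pc5: +32 =1060
r95=1011111 pc6: +64 =1124
r96=1100000 pc2: +4 =1128
r97=1100001 pc3: +8 =1136
r98=1100010 pc3: +8 =1144
r99=1100011 pc4: +16 =1160
r100=1100100 pc3: +8 =1168
r101=1100101 pc4: +16 =1184
r102=1100110 pc4: +16 =1200
r103=1100111 pc5: +32 =1232
r104=1101000 pc3: +8 =1240
r105=1101001 pc4: +16 =1256
r106=1101010 pc4: +16 =1272
r107=1101011 pc5: +32 =1304
r108=1101100 pc4: +16 =1320
r109=1101101 pc5: +32 =1352
r110=1101110 pc5: +32 =1384
r111=1101111 pc6: +64 =1448
r112=1110000 pc3: +8 =1456
r113=1110001 pc4: +16 =1472
r114=1110010 pc4: +16 =1488
r115=1110011 pc5: +32 =1520
r116=1110100 pc4: +16 =1536
r117=1110101 pc5: +32 =1568

Answer: 1568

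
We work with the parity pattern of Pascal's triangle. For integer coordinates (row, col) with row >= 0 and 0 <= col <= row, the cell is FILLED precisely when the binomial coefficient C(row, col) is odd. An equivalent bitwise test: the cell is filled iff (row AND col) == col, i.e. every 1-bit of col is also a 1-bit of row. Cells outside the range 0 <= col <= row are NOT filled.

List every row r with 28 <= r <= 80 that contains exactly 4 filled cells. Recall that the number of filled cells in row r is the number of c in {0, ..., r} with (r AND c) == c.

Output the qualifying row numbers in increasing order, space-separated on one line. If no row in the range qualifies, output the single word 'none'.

Row r has 2^popcount(r) filled cells, so we need popcount(r) = log2(4) = 2.
Scan r = 28..80 and keep those with exactly 2 one-bits:
r=28=11100 popcount=3 -> skip
r=29=11101 popcount=4 -> skip
r=30=11110 popcount=4 -> skip
r=31=11111 popcount=5 -> skip
r=32=100000 popcount=1 -> skip
r=33=100001 popcount=2 -> KEEP
r=34=100010 popcount=2 -> KEEP
r=35=100011 popcount=3 -> skip
r=36=100100 popcount=2 -> KEEP
r=37=100101 popcount=3 -> skip
r=38=100110 popcount=3 -> skip
r=39=100111 popcount=4 -> skip
r=40=101000 popcount=2 -> KEEP
r=41=101001 popcount=3 -> skip
r=42=101010 popcount=3 -> skip
r=43=101011 popcount=4 -> skip
r=44=101100 popcount=3 -> skip
r=45=101101 popcount=4 -> skip
r=46=101110 popcount=4 -> skip
r=47=101111 popcount=5 -> skip
r=48=110000 popcount=2 -> KEEP
r=49=110001 popcount=3 -> skip
r=50=110010 popcount=3 -> skip
r=51=110011 popcount=4 -> skip
r=52=110100 popcount=3 -> skip
r=53=110101 popcount=4 -> skip
r=54=110110 popcount=4 -> skip
r=55=110111 popcount=5 -> skip
r=56=111000 popcount=3 -> skip
r=57=111001 popcount=4 -> skip
r=58=111010 popcount=4 -> skip
r=59=111011 popcount=5 -> skip
r=60=111100 popcount=4 -> skip
r=61=111101 popcount=5 -> skip
r=62=111110 popcount=5 -> skip
r=63=111111 popcount=6 -> skip
r=64=1000000 popcount=1 -> skip
r=65=1000001 popcount=2 -> KEEP
r=66=1000010 popcount=2 -> KEEP
r=67=1000011 popcount=3 -> skip
r=68=1000100 popcount=2 -> KEEP
r=69=1000101 popcount=3 -> skip
r=70=1000110 popcount=3 -> skip
r=71=1000111 popcount=4 -> skip
r=72=1001000 popcount=2 -> KEEP
r=73=1001001 popcount=3 -> skip
r=74=1001010 popcount=3 -> skip
r=75=1001011 popcount=4 -> skip
r=76=1001100 popcount=3 -> skip
r=77=1001101 popcount=4 -> skip
r=78=1001110 popcount=4 -> skip
r=79=1001111 popcount=5 -> skip
r=80=1010000 popcount=2 -> KEEP
Kept rows: 33 34 36 40 48 65 66 68 72 80

Answer: 33 34 36 40 48 65 66 68 72 80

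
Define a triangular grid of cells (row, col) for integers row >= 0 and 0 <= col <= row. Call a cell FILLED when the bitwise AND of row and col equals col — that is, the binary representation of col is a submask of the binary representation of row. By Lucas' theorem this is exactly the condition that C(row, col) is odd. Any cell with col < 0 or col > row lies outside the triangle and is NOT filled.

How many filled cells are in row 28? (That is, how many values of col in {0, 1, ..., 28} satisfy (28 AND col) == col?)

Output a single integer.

28 in binary = 11100
popcount(28) = number of 1-bits in 11100 = 3
A col c satisfies (28 AND c) == c iff every set bit of c is also set in 28; each of the 3 set bits of 28 can independently be on or off in c.
count = 2^3 = 8

Answer: 8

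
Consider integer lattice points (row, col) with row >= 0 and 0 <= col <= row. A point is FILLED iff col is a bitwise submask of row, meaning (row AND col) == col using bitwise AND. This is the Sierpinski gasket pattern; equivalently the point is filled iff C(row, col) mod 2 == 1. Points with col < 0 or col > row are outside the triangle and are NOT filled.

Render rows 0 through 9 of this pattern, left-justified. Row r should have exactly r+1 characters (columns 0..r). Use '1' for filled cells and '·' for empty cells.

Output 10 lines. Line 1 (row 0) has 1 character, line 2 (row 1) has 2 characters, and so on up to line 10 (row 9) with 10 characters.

Answer: 1
11
1·1
1111
1···1
11··11
1·1·1·1
11111111
1·······1
11······11

Derivation:
r0=0: 1
r1=1: 11
r2=10: 1·1
r3=11: 1111
r4=100: 1···1
r5=101: 11··11
r6=110: 1·1·1·1
r7=111: 11111111
r8=1000: 1·······1
r9=1001: 11······11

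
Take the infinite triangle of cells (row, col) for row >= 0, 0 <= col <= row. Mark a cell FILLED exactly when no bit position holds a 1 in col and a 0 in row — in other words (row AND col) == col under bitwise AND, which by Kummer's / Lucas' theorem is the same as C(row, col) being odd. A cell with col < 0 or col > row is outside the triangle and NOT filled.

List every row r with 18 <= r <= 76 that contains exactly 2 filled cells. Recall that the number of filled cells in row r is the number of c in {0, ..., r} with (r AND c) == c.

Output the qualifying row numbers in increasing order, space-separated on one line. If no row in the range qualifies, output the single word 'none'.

Row r has 2^popcount(r) filled cells, so we need popcount(r) = log2(2) = 1.
Scan r = 18..76 and keep those with exactly 1 one-bits:
r=18=10010 popcount=2 -> skip
r=19=10011 popcount=3 -> skip
r=20=10100 popcount=2 -> skip
r=21=10101 popcount=3 -> skip
r=22=10110 popcount=3 -> skip
r=23=10111 popcount=4 -> skip
r=24=11000 popcount=2 -> skip
r=25=11001 popcount=3 -> skip
r=26=11010 popcount=3 -> skip
r=27=11011 popcount=4 -> skip
r=28=11100 popcount=3 -> skip
r=29=11101 popcount=4 -> skip
r=30=11110 popcount=4 -> skip
r=31=11111 popcount=5 -> skip
r=32=100000 popcount=1 -> KEEP
r=33=100001 popcount=2 -> skip
r=34=100010 popcount=2 -> skip
r=35=100011 popcount=3 -> skip
r=36=100100 popcount=2 -> skip
r=37=100101 popcount=3 -> skip
r=38=100110 popcount=3 -> skip
r=39=100111 popcount=4 -> skip
r=40=101000 popcount=2 -> skip
r=41=101001 popcount=3 -> skip
r=42=101010 popcount=3 -> skip
r=43=101011 popcount=4 -> skip
r=44=101100 popcount=3 -> skip
r=45=101101 popcount=4 -> skip
r=46=101110 popcount=4 -> skip
r=47=101111 popcount=5 -> skip
r=48=110000 popcount=2 -> skip
r=49=110001 popcount=3 -> skip
r=50=110010 popcount=3 -> skip
r=51=110011 popcount=4 -> skip
r=52=110100 popcount=3 -> skip
r=53=110101 popcount=4 -> skip
r=54=110110 popcount=4 -> skip
r=55=110111 popcount=5 -> skip
r=56=111000 popcount=3 -> skip
r=57=111001 popcount=4 -> skip
r=58=111010 popcount=4 -> skip
r=59=111011 popcount=5 -> skip
r=60=111100 popcount=4 -> skip
r=61=111101 popcount=5 -> skip
r=62=111110 popcount=5 -> skip
r=63=111111 popcount=6 -> skip
r=64=1000000 popcount=1 -> KEEP
r=65=1000001 popcount=2 -> skip
r=66=1000010 popcount=2 -> skip
r=67=1000011 popcount=3 -> skip
r=68=1000100 popcount=2 -> skip
r=69=1000101 popcount=3 -> skip
r=70=1000110 popcount=3 -> skip
r=71=1000111 popcount=4 -> skip
r=72=1001000 popcount=2 -> skip
r=73=1001001 popcount=3 -> skip
r=74=1001010 popcount=3 -> skip
r=75=1001011 popcount=4 -> skip
r=76=1001100 popcount=3 -> skip
Kept rows: 32 64

Answer: 32 64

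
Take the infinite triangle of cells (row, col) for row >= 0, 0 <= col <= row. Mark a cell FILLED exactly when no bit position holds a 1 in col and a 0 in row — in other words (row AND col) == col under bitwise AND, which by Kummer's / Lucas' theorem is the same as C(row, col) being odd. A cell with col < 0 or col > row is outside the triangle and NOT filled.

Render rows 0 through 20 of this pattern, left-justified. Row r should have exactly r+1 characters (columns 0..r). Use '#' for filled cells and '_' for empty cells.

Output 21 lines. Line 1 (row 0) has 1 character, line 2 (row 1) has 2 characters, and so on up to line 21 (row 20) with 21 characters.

Answer: #
##
#_#
####
#___#
##__##
#_#_#_#
########
#_______#
##______##
#_#_____#_#
####____####
#___#___#___#
##__##__##__##
#_#_#_#_#_#_#_#
################
#_______________#
##______________##
#_#_____________#_#
####____________####
#___#___________#___#

Derivation:
r0=0: #
r1=1: ##
r2=10: #_#
r3=11: ####
r4=100: #___#
r5=101: ##__##
r6=110: #_#_#_#
r7=111: ########
r8=1000: #_______#
r9=1001: ##______##
r10=1010: #_#_____#_#
r11=1011: ####____####
r12=1100: #___#___#___#
r13=1101: ##__##__##__##
r14=1110: #_#_#_#_#_#_#_#
r15=1111: ################
r16=10000: #_______________#
r17=10001: ##______________##
r18=10010: #_#_____________#_#
r19=10011: ####____________####
r20=10100: #___#___________#___#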